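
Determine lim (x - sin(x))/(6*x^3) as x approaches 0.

1/36

Direct substitution gives 0/0.
Apply L'Hôpital: lim (1 - cos(x))/(18*x^2), still 0/0.
Apply L'Hôpital: lim (sin(x))/(36*x), still 0/0.
After 3 applications of L'Hôpital's rule the quotient is (cos(x))/(36); substituting x = 0 gives 1/36.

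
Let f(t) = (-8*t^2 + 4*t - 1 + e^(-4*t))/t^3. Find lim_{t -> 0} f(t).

-32/3

Direct substitution gives 0/0.
Apply L'Hôpital: lim (-16*t + 4 - 4*e^(-4*t))/(3*t^2), still 0/0.
Apply L'Hôpital: lim (-16 + 16*e^(-4*t))/(6*t), still 0/0.
After 3 applications of L'Hôpital's rule the quotient is (-64*e^(-4*t))/(6); substituting t = 0 gives -32/3.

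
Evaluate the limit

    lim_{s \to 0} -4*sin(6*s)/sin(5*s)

Substitution gives 0/0.
Divide numerator and denominator by s: sin(6s)/s → 6 and sin(5s)/s → 5, so the limit is -4·6/5 = -24/5.

-24/5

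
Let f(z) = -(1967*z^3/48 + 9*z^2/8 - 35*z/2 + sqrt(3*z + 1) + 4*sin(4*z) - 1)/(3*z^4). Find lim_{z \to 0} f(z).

135/128

Substitution gives 0/0 (the numerator vanishes to order 4).
Expand each term to order z^4: the coefficient of z^4 in 4·sin(4z) is 0 and in √(1 + 3z) is -405/128.
Lower-order terms cancel with the polynomial part, so the numerator is (-405/128)·z^4 + o(z^4), and the limit is (-405/128)/(-3) = 135/128.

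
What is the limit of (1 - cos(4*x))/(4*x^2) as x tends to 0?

2

Substitution gives 0/0.
Use (1 − cos u)/u² → 1/2 with u = 4x: the limit is 4²/(2·4) = 2.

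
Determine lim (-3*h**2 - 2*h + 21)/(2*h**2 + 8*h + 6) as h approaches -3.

-4

Since h = -3 makes numerator and denominator zero, (h + 3) divides both.
Cancelling it gives (7 - 3*h)/(2*h + 2); now plug in h = -3 to get -4.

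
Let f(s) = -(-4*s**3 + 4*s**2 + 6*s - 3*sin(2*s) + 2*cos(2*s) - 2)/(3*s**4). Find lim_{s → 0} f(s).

Substitution gives 0/0 (the numerator vanishes to order 4).
Expand each term to order s^4: the coefficient of s^4 in 2·cos(2s) is 4/3 and in -3·sin(2s) is 0.
Lower-order terms cancel with the polynomial part, so the numerator is (4/3)·s^4 + o(s^4), and the limit is (4/3)/(-3) = -4/9.

-4/9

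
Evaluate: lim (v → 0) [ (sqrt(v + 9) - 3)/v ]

1/6

A 0/0 form; rationalise with √(9 + v) + √9. This collapses the numerator to v, leaving 1/(√(9 + v) + √9) → 1/(2√9) = 1/6.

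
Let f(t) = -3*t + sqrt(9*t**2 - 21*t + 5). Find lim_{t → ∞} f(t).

An ∞ − ∞ form. Rationalising with the conjugate, the difference becomes (-21t + 5) / (√(9*t^2 - 21*t + 5) + 3t).
For large t the denominator behaves like 2·3t, so the quotient tends to -21/6 = -7/2.

-7/2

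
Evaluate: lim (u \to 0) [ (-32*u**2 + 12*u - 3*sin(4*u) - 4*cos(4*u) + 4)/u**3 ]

Substitution gives 0/0; apply L'Hôpital's rule 3 times.
After differentiating numerator and denominator 3 times the quotient is (-256*sin(4*u) + 192*cos(4*u))/(6); at u = 0 this is 32.

32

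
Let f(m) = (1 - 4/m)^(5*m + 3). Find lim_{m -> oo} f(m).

Let L be the limit and take ln: ln L = lim (5m + 3)·ln(1 - 4/m) = lim (5m + 3)·(-4/m + O(1/m²)) = -20.
Hence L = e^(-20).

e^(-20)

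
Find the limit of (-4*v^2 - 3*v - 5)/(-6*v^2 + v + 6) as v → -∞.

2/3

Numerator and denominator both have degree 2.
Dividing every term by v^2, all lower-order terms vanish and the limit is the ratio of leading coefficients, -4/(-6) = 2/3.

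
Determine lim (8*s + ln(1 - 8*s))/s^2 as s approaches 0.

-32

Direct substitution gives 0/0.
Apply L'Hôpital: lim (8 - 8/(1 - 8*s))/(2*s), still 0/0.
After 2 applications of L'Hôpital's rule the quotient is (-64/(1 - 8*s)^2)/(2); substituting s = 0 gives -32.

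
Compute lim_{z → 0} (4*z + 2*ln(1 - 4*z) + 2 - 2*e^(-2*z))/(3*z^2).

-20/3

Substitution gives 0/0 (the numerator vanishes to order 2).
Expand each term to order z^2: the coefficient of z^2 in 2·ln(1 - 4z) is -16 and in -2·e^(-2z) is -4.
Lower-order terms cancel with the polynomial part, so the numerator is (-20)·z^2 + o(z^2), and the limit is (-20)/(3) = -20/3.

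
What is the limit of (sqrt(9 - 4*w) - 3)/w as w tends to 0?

A 0/0 form; rationalise with √(9 - 4w) + √9. This collapses the numerator to -4w, leaving -4/(√(9 - 4w) + √9) → -4/(2√9) = -2/3.

-2/3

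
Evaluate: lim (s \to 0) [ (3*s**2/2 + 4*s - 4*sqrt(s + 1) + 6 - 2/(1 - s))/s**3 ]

-9/4

Substitution gives 0/0; apply L'Hôpital's rule 3 times.
After differentiating numerator and denominator 3 times the quotient is (-3/(2*(s + 1)^(5/2)) - 12/(s - 1)^4)/(6); at s = 0 this is -9/4.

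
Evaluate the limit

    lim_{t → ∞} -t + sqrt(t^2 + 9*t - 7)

9/2

An ∞ − ∞ form. Rationalising with the conjugate, the difference becomes (9t - 7) / (√(t^2 + 9*t - 7) + t).
For large t the denominator behaves like 2·t, so the quotient tends to 9/2 = 9/2.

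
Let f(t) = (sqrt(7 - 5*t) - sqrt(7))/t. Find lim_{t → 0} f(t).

Substitution gives 0/0. Multiply numerator and denominator by the conjugate √(7 - 5t) + √7.
The numerator becomes (7 - 5t) − 7 = -5t, so the expression simplifies to -5/(√(7 - 5t) + √7).
Letting t → 0 gives -5/(2√7) = -5*√(7)/14.

-5*√(7)/14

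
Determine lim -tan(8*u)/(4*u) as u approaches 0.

Substitution gives 0/0.
Since tan(θ)/θ → 1 as θ → 0, tan(8u)/(8u) → 1 and the limit is 8/(-4) = -2.

-2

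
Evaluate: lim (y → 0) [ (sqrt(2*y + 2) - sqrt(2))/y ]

√(2)/2

A 0/0 form; rationalise with √(2 + 2y) + √2. This collapses the numerator to 2y, leaving 2/(√(2 + 2y) + √2) → 2/(2√2) = √(2)/2.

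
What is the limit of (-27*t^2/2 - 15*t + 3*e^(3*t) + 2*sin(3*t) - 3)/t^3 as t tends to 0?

9/2

Substitution gives 0/0; apply L'Hôpital's rule 3 times.
After differentiating numerator and denominator 3 times the quotient is (81*e^(3*t) - 54*cos(3*t))/(6); at t = 0 this is 9/2.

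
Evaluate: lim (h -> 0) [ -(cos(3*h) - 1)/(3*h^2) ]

Direct substitution gives 0/0.
Apply L'Hôpital: lim (-3*sin(3*h))/(-6*h), still 0/0.
After 2 applications of L'Hôpital's rule the quotient is (-9*cos(3*h))/(-6); substituting h = 0 gives 3/2.

3/2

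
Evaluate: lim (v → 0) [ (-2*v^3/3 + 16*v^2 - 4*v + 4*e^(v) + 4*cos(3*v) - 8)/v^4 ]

41/3

Substitution gives 0/0 (the numerator vanishes to order 4).
Expand each term to order v^4: the coefficient of v^4 in 4·cos(3v) is 27/2 and in 4·e^(v) is 1/6.
Lower-order terms cancel with the polynomial part, so the numerator is (41/3)·v^4 + o(v^4), and the limit is (41/3)/(1) = 41/3.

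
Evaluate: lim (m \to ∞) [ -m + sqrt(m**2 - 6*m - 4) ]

An ∞ − ∞ form. Rationalising with the conjugate, the difference becomes (-6m - 4) / (√(m^2 - 6*m - 4) + m).
For large m the denominator behaves like 2·m, so the quotient tends to -6/2 = -3.

-3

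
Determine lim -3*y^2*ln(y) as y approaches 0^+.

This is a 0·(−∞) form. Rewrite as -3·ln(y) / y^(−2) and apply L'Hôpital:
the derivative quotient is -3·(1/y) / (−2·y^(−3)) = (3/2)·y^2 → 0.

0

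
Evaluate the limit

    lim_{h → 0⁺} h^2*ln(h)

0

This is a 0·(−∞) form. Rewrite as 1·ln(h) / h^(−2) and apply L'Hôpital:
the derivative quotient is 1·(1/h) / (−2·h^(−3)) = (-1/2)·h^2 → 0.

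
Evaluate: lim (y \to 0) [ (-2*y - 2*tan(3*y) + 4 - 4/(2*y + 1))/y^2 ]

Substitution gives 0/0; apply L'Hôpital's rule 2 times.
After differentiating numerator and denominator 2 times the quotient is (-36*tan(3*y)/cos(3*y)^2 - 32/(2*y + 1)^3)/(2); at y = 0 this is -16.

-16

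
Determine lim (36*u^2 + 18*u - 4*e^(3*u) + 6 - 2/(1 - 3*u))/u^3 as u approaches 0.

-72

Substitution gives 0/0; apply L'Hôpital's rule 3 times.
After differentiating numerator and denominator 3 times the quotient is (-108*e^(3*u) - 324/(3*u - 1)^4)/(6); at u = 0 this is -72.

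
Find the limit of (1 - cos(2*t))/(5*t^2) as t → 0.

2/5

Substitution gives 0/0.
Use (1 − cos u)/u² → 1/2 with u = 2t: the limit is 2²/(2·5) = 2/5.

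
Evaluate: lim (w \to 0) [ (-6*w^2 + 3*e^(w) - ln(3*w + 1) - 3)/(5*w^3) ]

Substitution gives 0/0 (the numerator vanishes to order 3).
Expand each term to order w^3: the coefficient of w^3 in 3·e^(w) is 1/2 and in −ln(1 + 3w) is -9.
Lower-order terms cancel with the polynomial part, so the numerator is (-17/2)·w^3 + o(w^3), and the limit is (-17/2)/(5) = -17/10.

-17/10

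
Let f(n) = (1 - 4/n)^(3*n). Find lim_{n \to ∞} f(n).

Write it as [(1 - 4/n)^n]^(3) · (1 - 4/n)^(0). The bracketed term tends to e^(-4) and the second factor to 1, so the limit is e^(-12).

e^(-12)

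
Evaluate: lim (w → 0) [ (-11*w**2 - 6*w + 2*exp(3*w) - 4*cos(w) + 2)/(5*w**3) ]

Substitution gives 0/0; apply L'Hôpital's rule 3 times.
After differentiating numerator and denominator 3 times the quotient is (54*e^(3*w) - 4*sin(w))/(30); at w = 0 this is 9/5.

9/5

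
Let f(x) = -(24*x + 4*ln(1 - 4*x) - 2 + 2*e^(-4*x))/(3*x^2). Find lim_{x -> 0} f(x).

Substitution gives 0/0 (the numerator vanishes to order 2).
Expand each term to order x^2: the coefficient of x^2 in 4·ln(1 - 4x) is -32 and in 2·e^(-4x) is 16.
Lower-order terms cancel with the polynomial part, so the numerator is (-16)·x^2 + o(x^2), and the limit is (-16)/(-3) = 16/3.

16/3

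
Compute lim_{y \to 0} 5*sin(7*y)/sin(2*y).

35/2

Substitution gives 0/0.
Divide numerator and denominator by y: sin(7y)/y → 7 and sin(2y)/y → 2, so the limit is 5·7/2 = 35/2.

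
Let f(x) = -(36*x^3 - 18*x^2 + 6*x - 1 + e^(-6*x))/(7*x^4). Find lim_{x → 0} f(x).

Direct substitution gives 0/0.
Apply L'Hôpital: lim (108*x^2 - 36*x + 6 - 6*e^(-6*x))/(-28*x^3), still 0/0.
Apply L'Hôpital: lim (216*x - 36 + 36*e^(-6*x))/(-84*x^2), still 0/0.
Apply L'Hôpital: lim (216 - 216*e^(-6*x))/(-168*x), still 0/0.
After 4 applications of L'Hôpital's rule the quotient is (1296*e^(-6*x))/(-168); substituting x = 0 gives -54/7.

-54/7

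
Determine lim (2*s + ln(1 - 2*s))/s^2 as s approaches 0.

-2

Direct substitution gives 0/0.
Apply L'Hôpital: lim (2 - 2/(1 - 2*s))/(2*s), still 0/0.
After 2 applications of L'Hôpital's rule the quotient is (-4/(1 - 2*s)^2)/(2); substituting s = 0 gives -2.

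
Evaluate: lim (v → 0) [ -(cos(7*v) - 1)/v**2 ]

49/2

Direct substitution gives 0/0.
Apply L'Hôpital: lim (-7*sin(7*v))/(-2*v), still 0/0.
After 2 applications of L'Hôpital's rule the quotient is (-49*cos(7*v))/(-2); substituting v = 0 gives 49/2.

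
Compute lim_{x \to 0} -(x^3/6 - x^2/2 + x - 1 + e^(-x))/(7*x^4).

-1/168

Direct substitution gives 0/0.
Apply L'Hôpital: lim (x^2/2 - x + 1 - e^(-x))/(-28*x^3), still 0/0.
Apply L'Hôpital: lim (x - 1 + e^(-x))/(-84*x^2), still 0/0.
Apply L'Hôpital: lim (1 - e^(-x))/(-168*x), still 0/0.
After 4 applications of L'Hôpital's rule the quotient is (e^(-x))/(-168); substituting x = 0 gives -1/168.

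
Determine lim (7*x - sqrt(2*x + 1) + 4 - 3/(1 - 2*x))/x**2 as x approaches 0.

-23/2

Substitution gives 0/0 (the numerator vanishes to order 2).
Expand each term to order x^2: the coefficient of x^2 in −√(1 + 2x) is 1/2 and in -3·1/(1 - 2x) is -12.
Lower-order terms cancel with the polynomial part, so the numerator is (-23/2)·x^2 + o(x^2), and the limit is (-23/2)/(1) = -23/2.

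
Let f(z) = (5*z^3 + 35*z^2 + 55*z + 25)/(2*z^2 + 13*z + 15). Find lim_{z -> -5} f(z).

Since z = -5 makes numerator and denominator zero, (z + 5) divides both.
Cancelling it gives (5*z^2 + 10*z + 5)/(2*z + 3); now plug in z = -5 to get -80/7.

-80/7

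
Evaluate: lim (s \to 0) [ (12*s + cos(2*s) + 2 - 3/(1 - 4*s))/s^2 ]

-50

Substitution gives 0/0 (the numerator vanishes to order 2).
Expand each term to order s^2: the coefficient of s^2 in -3·1/(1 - 4s) is -48 and in cos(2s) is -2.
Lower-order terms cancel with the polynomial part, so the numerator is (-50)·s^2 + o(s^2), and the limit is (-50)/(1) = -50.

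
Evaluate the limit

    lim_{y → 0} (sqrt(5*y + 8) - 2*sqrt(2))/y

5*√(2)/8

A 0/0 form; rationalise with √(8 + 5y) + √8. This collapses the numerator to 5y, leaving 5/(√(8 + 5y) + √8) → 5/(2√8) = 5*√(2)/8.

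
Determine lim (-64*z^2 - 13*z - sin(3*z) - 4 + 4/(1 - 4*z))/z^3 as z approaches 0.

521/2

Substitution gives 0/0 (the numerator vanishes to order 3).
Expand each term to order z^3: the coefficient of z^3 in 4·1/(1 - 4z) is 256 and in −sin(3z) is 9/2.
Lower-order terms cancel with the polynomial part, so the numerator is (521/2)·z^3 + o(z^3), and the limit is (521/2)/(1) = 521/2.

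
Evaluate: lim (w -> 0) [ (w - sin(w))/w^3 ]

1/6

Direct substitution gives 0/0.
Apply L'Hôpital: lim (1 - cos(w))/(3*w^2), still 0/0.
Apply L'Hôpital: lim (sin(w))/(6*w), still 0/0.
After 3 applications of L'Hôpital's rule the quotient is (cos(w))/(6); substituting w = 0 gives 1/6.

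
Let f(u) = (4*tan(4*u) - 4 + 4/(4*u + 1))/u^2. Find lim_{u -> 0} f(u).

Substitution gives 0/0 (the numerator vanishes to order 2).
Expand each term to order u^2: the coefficient of u^2 in 4·tan(4u) is 0 and in 4·1/(1 + 4u) is 64.
Lower-order terms cancel with the polynomial part, so the numerator is (64)·u^2 + o(u^2), and the limit is (64)/(1) = 64.

64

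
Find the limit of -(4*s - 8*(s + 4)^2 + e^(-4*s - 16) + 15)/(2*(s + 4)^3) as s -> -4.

Direct substitution gives 0/0.
Apply L'Hôpital: lim (-16*s - 4*e^(-4*s - 16) - 60)/(-6*(s + 4)^2), still 0/0.
Apply L'Hôpital: lim (16*e^(-4*s - 16) - 16)/(-12*s - 48), still 0/0.
After 3 applications of L'Hôpital's rule the quotient is (-64*e^(-4*s - 16))/(-12); substituting s = -4 gives 16/3.

16/3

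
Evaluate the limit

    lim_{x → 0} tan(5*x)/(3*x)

5/3

Substitution gives 0/0.
Since tan(u)/u → 1 as u → 0, tan(5x)/(5x) → 1 and the limit is 5/3.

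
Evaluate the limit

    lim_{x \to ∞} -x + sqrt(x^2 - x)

An ∞ − ∞ form. Rationalising with the conjugate, the difference becomes (-x) / (√(x^2 - x) + x).
For large x the denominator behaves like 2·x, so the quotient tends to -1/2 = -1/2.

-1/2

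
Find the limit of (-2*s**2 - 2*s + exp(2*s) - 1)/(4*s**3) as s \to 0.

1/3

Direct substitution gives 0/0.
Apply L'Hôpital: lim (-4*s + 2*e^(2*s) - 2)/(12*s^2), still 0/0.
Apply L'Hôpital: lim (4*e^(2*s) - 4)/(24*s), still 0/0.
After 3 applications of L'Hôpital's rule the quotient is (8*e^(2*s))/(24); substituting s = 0 gives 1/3.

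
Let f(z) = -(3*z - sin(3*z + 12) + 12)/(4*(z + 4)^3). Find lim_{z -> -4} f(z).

Direct substitution gives 0/0.
Apply L'Hôpital: lim (3 - 3*cos(3*z + 12))/(-12*(z + 4)^2), still 0/0.
Apply L'Hôpital: lim (9*sin(3*z + 12))/(-24*z - 96), still 0/0.
After 3 applications of L'Hôpital's rule the quotient is (27*cos(3*z + 12))/(-24); substituting z = -4 gives -9/8.

-9/8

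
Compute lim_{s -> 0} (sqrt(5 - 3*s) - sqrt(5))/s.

-3*√(5)/10

A 0/0 form; rationalise with √(5 - 3s) + √5. This collapses the numerator to -3s, leaving -3/(√(5 - 3s) + √5) → -3/(2√5) = -3*√(5)/10.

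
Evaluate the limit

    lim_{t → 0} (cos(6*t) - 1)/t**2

-18

Direct substitution gives 0/0.
Apply L'Hôpital: lim (-6*sin(6*t))/(2*t), still 0/0.
After 2 applications of L'Hôpital's rule the quotient is (-36*cos(6*t))/(2); substituting t = 0 gives -18.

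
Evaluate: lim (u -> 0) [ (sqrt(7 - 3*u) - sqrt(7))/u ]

-3*√(7)/14

Substitution gives 0/0. Multiply numerator and denominator by the conjugate √(7 - 3u) + √7.
The numerator becomes (7 - 3u) − 7 = -3u, so the expression simplifies to -3/(√(7 - 3u) + √7).
Letting u → 0 gives -3/(2√7) = -3*√(7)/14.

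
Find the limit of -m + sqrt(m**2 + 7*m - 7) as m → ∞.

7/2

This has the form ∞ − ∞. Multiply and divide by the conjugate √(m^2 + 7*m - 7) + m.
That gives (7m - 7) / (√(m^2 + 7*m - 7) + m).
Divide numerator and denominator by m: the limit is 7/(2·1) = 7/2.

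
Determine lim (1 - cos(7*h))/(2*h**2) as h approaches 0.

Substitution gives 0/0.
Use (1 − cos u)/u² → 1/2 with u = 7h: the limit is 7²/(2·2) = 49/4.

49/4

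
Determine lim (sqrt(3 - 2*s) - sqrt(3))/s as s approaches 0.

-√(3)/3

Substitution gives 0/0. Multiply numerator and denominator by the conjugate √(3 - 2s) + √3.
The numerator becomes (3 - 2s) − 3 = -2s, so the expression simplifies to -2/(√(3 - 2s) + √3).
Letting s → 0 gives -2/(2√3) = -√(3)/3.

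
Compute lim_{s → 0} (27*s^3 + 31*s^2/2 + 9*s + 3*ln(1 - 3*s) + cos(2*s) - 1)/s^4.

Substitution gives 0/0; apply L'Hôpital's rule 4 times.
After differentiating numerator and denominator 4 times the quotient is (16*cos(2*s) - 1458/(3*s - 1)^4)/(24); at s = 0 this is -721/12.

-721/12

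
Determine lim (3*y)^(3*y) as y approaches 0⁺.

1

Base → 0⁺ and exponent → 0⁺: a 0^0 form.
Take logs: 3y·ln(3y). This is 0·(−∞); rewriting as ln(3y)/(1/(3y)) and applying L'Hôpital gives 0.
Hence the limit is e^0 = 1.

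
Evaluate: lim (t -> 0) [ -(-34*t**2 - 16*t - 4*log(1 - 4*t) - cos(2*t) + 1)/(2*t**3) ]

Substitution gives 0/0 (the numerator vanishes to order 3).
Expand each term to order t^3: the coefficient of t^3 in -4·ln(1 - 4t) is 256/3 and in −cos(2t) is 0.
Lower-order terms cancel with the polynomial part, so the numerator is (256/3)·t^3 + o(t^3), and the limit is (256/3)/(-2) = -128/3.

-128/3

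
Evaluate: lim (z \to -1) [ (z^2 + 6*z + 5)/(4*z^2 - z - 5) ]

-4/9

Direct substitution gives 0/0, so factor. Both numerator and denominator have (z + 1) as a factor.
After cancelling, the expression reduces to (z + 5)/(4*z - 5).
Substituting z = -1 gives -4/9.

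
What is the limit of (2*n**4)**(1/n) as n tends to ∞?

Base → ∞ and exponent → 0: an ∞^0 form.
Take logs: (1/n)·ln(2·n^4) = (ln 2 + 4·ln n)/n → 0.
So the limit is e^0 = 1.

1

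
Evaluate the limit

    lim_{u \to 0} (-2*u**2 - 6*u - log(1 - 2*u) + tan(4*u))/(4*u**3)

Substitution gives 0/0 (the numerator vanishes to order 3).
Expand each term to order u^3: the coefficient of u^3 in tan(4u) is 64/3 and in −ln(1 - 2u) is 8/3.
Lower-order terms cancel with the polynomial part, so the numerator is (24)·u^3 + o(u^3), and the limit is (24)/(4) = 6.

6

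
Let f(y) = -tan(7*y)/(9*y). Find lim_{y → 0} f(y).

Substitution gives 0/0.
Since tan(u)/u → 1 as u → 0, tan(7y)/(7y) → 1 and the limit is 7/(-9) = -7/9.

-7/9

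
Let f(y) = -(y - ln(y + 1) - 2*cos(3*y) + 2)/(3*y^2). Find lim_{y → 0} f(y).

-19/6

Substitution gives 0/0; apply L'Hôpital's rule 2 times.
After differentiating numerator and denominator 2 times the quotient is (18*cos(3*y) + (y + 1)^(-2))/(-6); at y = 0 this is -19/6.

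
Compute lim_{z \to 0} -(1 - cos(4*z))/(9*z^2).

-8/9

Substitution gives 0/0.
Use (1 − cos u)/u² → 1/2 with u = 4z: the limit is 4²/(2·(-9)) = -8/9.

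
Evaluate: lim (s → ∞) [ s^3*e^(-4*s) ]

0

Write as s^3/e^{4s}, an ∞/∞ form.
Exponential growth dominates any polynomial, so repeated L'Hôpital (or the standard result) gives 0.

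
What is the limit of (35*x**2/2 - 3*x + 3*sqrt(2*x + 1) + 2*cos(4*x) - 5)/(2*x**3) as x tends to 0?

3/4

Substitution gives 0/0; apply L'Hôpital's rule 3 times.
After differentiating numerator and denominator 3 times the quotient is (128*sin(4*x) + 9/(2*x + 1)^(5/2))/(12); at x = 0 this is 3/4.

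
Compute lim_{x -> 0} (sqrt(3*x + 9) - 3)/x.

1/2

A 0/0 form; rationalise with √(9 + 3x) + √9. This collapses the numerator to 3x, leaving 3/(√(9 + 3x) + √9) → 3/(2√9) = 1/2.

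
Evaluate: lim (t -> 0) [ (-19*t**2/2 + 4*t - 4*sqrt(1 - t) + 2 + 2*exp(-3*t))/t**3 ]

Substitution gives 0/0; apply L'Hôpital's rule 3 times.
After differentiating numerator and denominator 3 times the quotient is (-54*e^(-3*t) + 3/(2*(1 - t)^(5/2)))/(6); at t = 0 this is -35/4.

-35/4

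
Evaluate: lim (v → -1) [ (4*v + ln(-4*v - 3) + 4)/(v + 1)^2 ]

Direct substitution gives 0/0.
Apply L'Hôpital: lim (4 - 4/(-4*v - 3))/(2*v + 2), still 0/0.
After 2 applications of L'Hôpital's rule the quotient is (-16/(-4*v - 3)^2)/(2); substituting v = -1 gives -8.

-8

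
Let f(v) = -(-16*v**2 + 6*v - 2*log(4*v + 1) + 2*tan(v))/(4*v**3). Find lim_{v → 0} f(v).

21/2

Substitution gives 0/0; apply L'Hôpital's rule 3 times.
After differentiating numerator and denominator 3 times the quotient is (12*tan(v)^2/cos(v)^2 + 4/cos(v)^2 - 256/(4*v + 1)^3)/(-24); at v = 0 this is 21/2.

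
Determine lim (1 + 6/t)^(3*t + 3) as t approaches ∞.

e^(18)

Let L be the limit and take ln: ln L = lim (3t + 3)·ln(1 + 6/t) = lim (3t + 3)·(6/t + O(1/t²)) = 18.
Hence L = e^(18).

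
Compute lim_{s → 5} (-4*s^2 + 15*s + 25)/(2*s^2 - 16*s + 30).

Direct substitution gives 0/0, so factor. Both numerator and denominator have (s - 5) as a factor.
After cancelling, the expression reduces to (-4*s - 5)/(2*s - 6).
Substituting s = 5 gives -25/4.

-25/4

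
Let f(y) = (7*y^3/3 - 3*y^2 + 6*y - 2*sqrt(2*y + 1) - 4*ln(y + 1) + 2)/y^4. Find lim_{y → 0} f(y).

9/4

Substitution gives 0/0; apply L'Hôpital's rule 4 times.
After differentiating numerator and denominator 4 times the quotient is (30/(2*y + 1)^(7/2) + 24/(y + 1)^4)/(24); at y = 0 this is 9/4.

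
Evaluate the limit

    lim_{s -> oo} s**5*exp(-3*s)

Write as s^5/e^{3s}, an ∞/∞ form.
Exponential growth dominates any polynomial, so repeated L'Hôpital (or the standard result) gives 0.

0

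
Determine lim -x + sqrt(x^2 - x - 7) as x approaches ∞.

-1/2

An ∞ − ∞ form. Rationalising with the conjugate, the difference becomes (-x - 7) / (√(x^2 - x - 7) + x).
For large x the denominator behaves like 2·x, so the quotient tends to -1/2 = -1/2.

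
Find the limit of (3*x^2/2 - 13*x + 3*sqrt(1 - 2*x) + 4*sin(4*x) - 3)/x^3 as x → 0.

-265/6

Substitution gives 0/0; apply L'Hôpital's rule 3 times.
After differentiating numerator and denominator 3 times the quotient is (-256*cos(4*x) - 9/(1 - 2*x)^(5/2))/(6); at x = 0 this is -265/6.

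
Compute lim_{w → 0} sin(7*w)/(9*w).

7/9

Substitution gives 0/0.
Write it as (7/9)·sin(7w)/(7w); since sin(u)/u → 1, the limit is 7/9.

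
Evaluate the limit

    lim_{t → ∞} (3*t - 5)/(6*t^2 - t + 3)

The denominator has degree 2 and the numerator degree 1. Dividing numerator and denominator by t^2 sends every term to 0 except the leading denominator term, so the limit is 0.

0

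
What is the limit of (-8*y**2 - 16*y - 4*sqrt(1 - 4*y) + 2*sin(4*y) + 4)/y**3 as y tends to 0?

Substitution gives 0/0; apply L'Hôpital's rule 3 times.
After differentiating numerator and denominator 3 times the quotient is (-128*cos(4*y) + 96/(1 - 4*y)^(5/2))/(6); at y = 0 this is -16/3.

-16/3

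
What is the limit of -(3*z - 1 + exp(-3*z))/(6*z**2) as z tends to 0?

Direct substitution gives 0/0.
Apply L'Hôpital: lim (3 - 3*e^(-3*z))/(-12*z), still 0/0.
After 2 applications of L'Hôpital's rule the quotient is (9*e^(-3*z))/(-12); substituting z = 0 gives -3/4.

-3/4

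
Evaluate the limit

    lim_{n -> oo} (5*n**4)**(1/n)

1

Base → ∞ and exponent → 0: an ∞^0 form.
Take logs: (1/n)·ln(5·n^4) = (ln 5 + 4·ln n)/n → 0.
So the limit is e^0 = 1.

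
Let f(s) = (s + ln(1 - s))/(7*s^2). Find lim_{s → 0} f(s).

-1/14

Direct substitution gives 0/0.
Apply L'Hôpital: lim (1 - 1/(1 - s))/(14*s), still 0/0.
After 2 applications of L'Hôpital's rule the quotient is (-1/(1 - s)^2)/(14); substituting s = 0 gives -1/14.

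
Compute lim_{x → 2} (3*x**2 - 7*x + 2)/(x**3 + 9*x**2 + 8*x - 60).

Direct substitution gives 0/0, so factor. Both numerator and denominator have (x - 2) as a factor.
After cancelling, the expression reduces to (3*x - 1)/(x^2 + 11*x + 30).
Substituting x = 2 gives 5/56.

5/56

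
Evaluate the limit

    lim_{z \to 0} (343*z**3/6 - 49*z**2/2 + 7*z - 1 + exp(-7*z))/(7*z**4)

Direct substitution gives 0/0.
Apply L'Hôpital: lim (343*z^2/2 - 49*z + 7 - 7*e^(-7*z))/(28*z^3), still 0/0.
Apply L'Hôpital: lim (343*z - 49 + 49*e^(-7*z))/(84*z^2), still 0/0.
Apply L'Hôpital: lim (343 - 343*e^(-7*z))/(168*z), still 0/0.
After 4 applications of L'Hôpital's rule the quotient is (2401*e^(-7*z))/(168); substituting z = 0 gives 343/24.

343/24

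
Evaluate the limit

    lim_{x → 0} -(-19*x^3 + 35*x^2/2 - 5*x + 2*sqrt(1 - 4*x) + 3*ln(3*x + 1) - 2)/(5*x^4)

323/20

Substitution gives 0/0 (the numerator vanishes to order 4).
Expand each term to order x^4: the coefficient of x^4 in 2·√(1 - 4x) is -20 and in 3·ln(1 + 3x) is -243/4.
Lower-order terms cancel with the polynomial part, so the numerator is (-323/4)·x^4 + o(x^4), and the limit is (-323/4)/(-5) = 323/20.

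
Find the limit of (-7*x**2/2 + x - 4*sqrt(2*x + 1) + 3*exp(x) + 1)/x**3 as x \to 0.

Substitution gives 0/0; apply L'Hôpital's rule 3 times.
After differentiating numerator and denominator 3 times the quotient is (3*e^(x) - 12/(2*x + 1)^(5/2))/(6); at x = 0 this is -3/2.

-3/2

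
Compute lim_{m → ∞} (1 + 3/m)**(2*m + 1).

Write it as [(1 + 3/m)^m]^(2) · (1 + 3/m)^(1). The bracketed term tends to e^(3) and the second factor to 1, so the limit is e^(6).

e^(6)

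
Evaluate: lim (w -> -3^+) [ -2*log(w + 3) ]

As w → -3⁺, w + 3 → 0⁺ and ln(w + 3) → −∞.
Multiplying by -2 gives ∞.

∞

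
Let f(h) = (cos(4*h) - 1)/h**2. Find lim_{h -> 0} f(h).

Direct substitution gives 0/0.
Apply L'Hôpital: lim (-4*sin(4*h))/(2*h), still 0/0.
After 2 applications of L'Hôpital's rule the quotient is (-16*cos(4*h))/(2); substituting h = 0 gives -8.

-8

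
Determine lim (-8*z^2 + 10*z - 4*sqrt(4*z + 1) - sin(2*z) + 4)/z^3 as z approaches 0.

Substitution gives 0/0; apply L'Hôpital's rule 3 times.
After differentiating numerator and denominator 3 times the quotient is (8*cos(2*z) - 96/(4*z + 1)^(5/2))/(6); at z = 0 this is -44/3.

-44/3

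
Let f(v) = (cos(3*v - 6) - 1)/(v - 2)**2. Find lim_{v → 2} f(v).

-9/2

Direct substitution gives 0/0.
Apply L'Hôpital: lim (-3*sin(3*v - 6))/(2*v - 4), still 0/0.
After 2 applications of L'Hôpital's rule the quotient is (-9*cos(3*v - 6))/(2); substituting v = 2 gives -9/2.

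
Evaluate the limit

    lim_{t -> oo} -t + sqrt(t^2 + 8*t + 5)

4

An ∞ − ∞ form. Rationalising with the conjugate, the difference becomes (8t + 5) / (√(t^2 + 8*t + 5) + t).
For large t the denominator behaves like 2·t, so the quotient tends to 8/2 = 4.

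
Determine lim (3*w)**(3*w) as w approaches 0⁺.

1

Base → 0⁺ and exponent → 0⁺: a 0^0 form.
Take logs: 3w·ln(3w). This is 0·(−∞); rewriting as ln(3w)/(1/(3w)) and applying L'Hôpital gives 0.
Hence the limit is e^0 = 1.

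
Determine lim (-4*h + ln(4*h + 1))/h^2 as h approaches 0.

Direct substitution gives 0/0.
Apply L'Hôpital: lim (-4 + 4/(4*h + 1))/(2*h), still 0/0.
After 2 applications of L'Hôpital's rule the quotient is (-16/(4*h + 1)^2)/(2); substituting h = 0 gives -8.

-8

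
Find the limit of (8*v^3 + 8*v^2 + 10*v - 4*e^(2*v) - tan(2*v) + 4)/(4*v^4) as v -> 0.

Substitution gives 0/0 (the numerator vanishes to order 4).
Expand each term to order v^4: the coefficient of v^4 in -4·e^(2v) is -8/3 and in −tan(2v) is 0.
Lower-order terms cancel with the polynomial part, so the numerator is (-8/3)·v^4 + o(v^4), and the limit is (-8/3)/(4) = -2/3.

-2/3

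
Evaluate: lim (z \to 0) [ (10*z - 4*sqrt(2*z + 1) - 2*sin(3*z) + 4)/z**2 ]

Substitution gives 0/0; apply L'Hôpital's rule 2 times.
After differentiating numerator and denominator 2 times the quotient is (18*sin(3*z) + 4/(2*z + 1)^(3/2))/(2); at z = 0 this is 2.

2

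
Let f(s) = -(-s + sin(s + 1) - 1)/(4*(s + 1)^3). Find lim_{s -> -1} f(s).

1/24

Direct substitution gives 0/0.
Apply L'Hôpital: lim (cos(s + 1) - 1)/(-12*(s + 1)^2), still 0/0.
Apply L'Hôpital: lim (-sin(s + 1))/(-24*s - 24), still 0/0.
After 3 applications of L'Hôpital's rule the quotient is (-cos(s + 1))/(-24); substituting s = -1 gives 1/24.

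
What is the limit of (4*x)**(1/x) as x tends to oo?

1

Base → ∞ and exponent → 0: an ∞^0 form.
Take logs: (1/x)·ln(4·x^1) = (ln 4 + 1·ln x)/x → 0.
So the limit is e^0 = 1.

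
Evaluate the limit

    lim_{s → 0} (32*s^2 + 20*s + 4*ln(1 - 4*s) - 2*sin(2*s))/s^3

-248/3

Substitution gives 0/0 (the numerator vanishes to order 3).
Expand each term to order s^3: the coefficient of s^3 in 4·ln(1 - 4s) is -256/3 and in -2·sin(2s) is 8/3.
Lower-order terms cancel with the polynomial part, so the numerator is (-248/3)·s^3 + o(s^3), and the limit is (-248/3)/(1) = -248/3.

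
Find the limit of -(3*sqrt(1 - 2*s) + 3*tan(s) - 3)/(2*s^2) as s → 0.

3/4

Substitution gives 0/0 (the numerator vanishes to order 2).
Expand each term to order s^2: the coefficient of s^2 in 3·√(1 - 2s) is -3/2 and in 3·tan(s) is 0.
Lower-order terms cancel with the polynomial part, so the numerator is (-3/2)·s^2 + o(s^2), and the limit is (-3/2)/(-2) = 3/4.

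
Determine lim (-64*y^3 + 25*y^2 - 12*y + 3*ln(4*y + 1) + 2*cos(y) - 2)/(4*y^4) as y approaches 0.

Substitution gives 0/0; apply L'Hôpital's rule 4 times.
After differentiating numerator and denominator 4 times the quotient is (2*cos(y) - 4608/(4*y + 1)^4)/(96); at y = 0 this is -2303/48.

-2303/48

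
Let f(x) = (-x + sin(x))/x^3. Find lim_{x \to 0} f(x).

-1/6

Direct substitution gives 0/0.
Apply L'Hôpital: lim (cos(x) - 1)/(3*x^2), still 0/0.
Apply L'Hôpital: lim (-sin(x))/(6*x), still 0/0.
After 3 applications of L'Hôpital's rule the quotient is (-cos(x))/(6); substituting x = 0 gives -1/6.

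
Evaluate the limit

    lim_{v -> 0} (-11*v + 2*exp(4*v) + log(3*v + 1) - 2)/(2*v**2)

Substitution gives 0/0 (the numerator vanishes to order 2).
Expand each term to order v^2: the coefficient of v^2 in ln(1 + 3v) is -9/2 and in 2·e^(4v) is 16.
Lower-order terms cancel with the polynomial part, so the numerator is (23/2)·v^2 + o(v^2), and the limit is (23/2)/(2) = 23/4.

23/4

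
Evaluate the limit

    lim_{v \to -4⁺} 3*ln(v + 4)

As v → -4⁺, v + 4 → 0⁺ and ln(v + 4) → −∞.
Multiplying by 3 gives -∞.

-∞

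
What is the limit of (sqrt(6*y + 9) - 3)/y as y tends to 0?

1

Substitution gives 0/0. Multiply numerator and denominator by the conjugate √(9 + 6y) + √9.
The numerator becomes (9 + 6y) − 9 = 6y, so the expression simplifies to 6/(√(9 + 6y) + √9).
Letting y → 0 gives 6/(2√9) = 1.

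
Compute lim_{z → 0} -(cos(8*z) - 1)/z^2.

32

Direct substitution gives 0/0.
Apply L'Hôpital: lim (-8*sin(8*z))/(-2*z), still 0/0.
After 2 applications of L'Hôpital's rule the quotient is (-64*cos(8*z))/(-2); substituting z = 0 gives 32.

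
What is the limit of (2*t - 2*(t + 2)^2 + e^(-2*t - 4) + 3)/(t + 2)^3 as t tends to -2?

-4/3

Direct substitution gives 0/0.
Apply L'Hôpital: lim (-4*t - 2*e^(-2*t - 4) - 6)/(3*(t + 2)^2), still 0/0.
Apply L'Hôpital: lim (4*e^(-2*t - 4) - 4)/(6*t + 12), still 0/0.
After 3 applications of L'Hôpital's rule the quotient is (-8*e^(-2*t - 4))/(6); substituting t = -2 gives -4/3.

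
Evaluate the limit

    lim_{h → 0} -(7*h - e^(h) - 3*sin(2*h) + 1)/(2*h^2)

1/4

Substitution gives 0/0 (the numerator vanishes to order 2).
Expand each term to order h^2: the coefficient of h^2 in −e^(h) is -1/2 and in -3·sin(2h) is 0.
Lower-order terms cancel with the polynomial part, so the numerator is (-1/2)·h^2 + o(h^2), and the limit is (-1/2)/(-2) = 1/4.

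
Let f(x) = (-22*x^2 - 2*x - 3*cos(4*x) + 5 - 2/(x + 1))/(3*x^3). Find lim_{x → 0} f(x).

2/3

Substitution gives 0/0 (the numerator vanishes to order 3).
Expand each term to order x^3: the coefficient of x^3 in -2·1/(1 + x) is 2 and in -3·cos(4x) is 0.
Lower-order terms cancel with the polynomial part, so the numerator is (2)·x^3 + o(x^3), and the limit is (2)/(3) = 2/3.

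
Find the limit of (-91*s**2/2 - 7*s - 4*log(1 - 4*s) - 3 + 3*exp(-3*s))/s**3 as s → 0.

Substitution gives 0/0; apply L'Hôpital's rule 3 times.
After differentiating numerator and denominator 3 times the quotient is (-81*e^(-3*s) - 512/(4*s - 1)^3)/(6); at s = 0 this is 431/6.

431/6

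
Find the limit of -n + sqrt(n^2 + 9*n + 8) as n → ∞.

This has the form ∞ − ∞. Multiply and divide by the conjugate √(n^2 + 9*n + 8) + n.
That gives (9n + 8) / (√(n^2 + 9*n + 8) + n).
Divide numerator and denominator by n: the limit is 9/(2·1) = 9/2.

9/2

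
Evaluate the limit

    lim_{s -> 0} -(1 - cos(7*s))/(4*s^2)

Substitution gives 0/0.
Use (1 − cos u)/u² → 1/2 with u = 7s: the limit is 7²/(2·(-4)) = -49/8.

-49/8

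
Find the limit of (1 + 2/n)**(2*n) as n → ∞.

e^(4)

Write it as [(1 + 2/n)^n]^(2) · (1 + 2/n)^(0). The bracketed term tends to e^(2) and the second factor to 1, so the limit is e^(4).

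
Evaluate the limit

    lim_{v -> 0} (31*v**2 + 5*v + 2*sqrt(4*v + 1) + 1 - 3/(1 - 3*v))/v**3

Substitution gives 0/0; apply L'Hôpital's rule 3 times.
After differentiating numerator and denominator 3 times the quotient is (48/(4*v + 1)^(5/2) - 486/(3*v - 1)^4)/(6); at v = 0 this is -73.

-73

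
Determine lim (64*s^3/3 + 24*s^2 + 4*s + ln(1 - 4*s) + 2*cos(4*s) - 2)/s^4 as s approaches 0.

Substitution gives 0/0; apply L'Hôpital's rule 4 times.
After differentiating numerator and denominator 4 times the quotient is (512*cos(4*s) - 1536/(4*s - 1)^4)/(24); at s = 0 this is -128/3.

-128/3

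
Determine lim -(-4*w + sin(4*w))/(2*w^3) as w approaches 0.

Direct substitution gives 0/0.
Apply L'Hôpital: lim (4*cos(4*w) - 4)/(-6*w^2), still 0/0.
Apply L'Hôpital: lim (-16*sin(4*w))/(-12*w), still 0/0.
After 3 applications of L'Hôpital's rule the quotient is (-64*cos(4*w))/(-12); substituting w = 0 gives 16/3.

16/3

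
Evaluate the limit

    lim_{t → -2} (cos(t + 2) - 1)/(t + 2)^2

-1/2

Direct substitution gives 0/0.
Apply L'Hôpital: lim (-sin(t + 2))/(2*t + 4), still 0/0.
After 2 applications of L'Hôpital's rule the quotient is (-cos(t + 2))/(2); substituting t = -2 gives -1/2.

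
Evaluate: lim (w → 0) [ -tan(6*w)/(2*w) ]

Substitution gives 0/0.
Since tan(u)/u → 1 as u → 0, tan(6w)/(6w) → 1 and the limit is 6/(-2) = -3.

-3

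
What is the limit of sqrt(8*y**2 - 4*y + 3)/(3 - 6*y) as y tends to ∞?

-√(2)/3

For large |y|, √(8*y^2 - 4*y + 3) ≈ √8·|y| and the denominator ≈ -6y.
Since y → +∞, |y| = y, giving √8/(-6) = -√(2)/3.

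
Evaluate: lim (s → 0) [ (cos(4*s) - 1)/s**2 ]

Direct substitution gives 0/0.
Apply L'Hôpital: lim (-4*sin(4*s))/(2*s), still 0/0.
After 2 applications of L'Hôpital's rule the quotient is (-16*cos(4*s))/(2); substituting s = 0 gives -8.

-8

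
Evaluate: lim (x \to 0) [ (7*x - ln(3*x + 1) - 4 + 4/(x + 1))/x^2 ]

Substitution gives 0/0; apply L'Hôpital's rule 2 times.
After differentiating numerator and denominator 2 times the quotient is (9/(3*x + 1)^2 + 8/(x + 1)^3)/(2); at x = 0 this is 17/2.

17/2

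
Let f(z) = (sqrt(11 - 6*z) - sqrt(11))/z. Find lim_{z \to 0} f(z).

A 0/0 form; rationalise with √(11 - 6z) + √11. This collapses the numerator to -6z, leaving -6/(√(11 - 6z) + √11) → -6/(2√11) = -3*√(11)/11.

-3*√(11)/11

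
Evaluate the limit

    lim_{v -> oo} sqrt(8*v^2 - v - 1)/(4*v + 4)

For large |v|, √(8*v^2 - v - 1) ≈ √8·|v| and the denominator ≈ 4v.
Since v → +∞, |v| = v, giving √8/(4) = √(2)/2.

√(2)/2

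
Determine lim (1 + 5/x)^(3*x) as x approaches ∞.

e^(15)

The base → 1 and the exponent → ∞: a 1^∞ form.
Take logarithms: (3x)·ln(1 + 5/x). Since ln(1+u) ~ u for small u, this behaves like (3x)·(5/x) → 15.
So the limit is e^(15).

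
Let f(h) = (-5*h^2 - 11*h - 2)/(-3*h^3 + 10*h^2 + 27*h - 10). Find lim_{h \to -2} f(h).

-9/49

Direct substitution gives 0/0, so factor. Both numerator and denominator have (h + 2) as a factor.
After cancelling, the expression reduces to (-5*h - 1)/(-3*h^2 + 16*h - 5).
Substituting h = -2 gives -9/49.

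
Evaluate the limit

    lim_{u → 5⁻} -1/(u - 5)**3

∞

As u → 5⁻, (u - 5) → 0⁻, so (u - 5)^3 → 0⁻ and -1/(u - 5)^3 → ∞.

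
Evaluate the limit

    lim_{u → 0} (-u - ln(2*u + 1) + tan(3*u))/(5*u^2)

2/5

Substitution gives 0/0; apply L'Hôpital's rule 2 times.
After differentiating numerator and denominator 2 times the quotient is (18*tan(3*u)/cos(3*u)^2 + 4/(2*u + 1)^2)/(10); at u = 0 this is 2/5.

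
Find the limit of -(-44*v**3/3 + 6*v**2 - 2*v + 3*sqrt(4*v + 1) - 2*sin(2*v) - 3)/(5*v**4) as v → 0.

6

Substitution gives 0/0; apply L'Hôpital's rule 4 times.
After differentiating numerator and denominator 4 times the quotient is (-32*sin(2*v) - 720/(4*v + 1)^(7/2))/(-120); at v = 0 this is 6.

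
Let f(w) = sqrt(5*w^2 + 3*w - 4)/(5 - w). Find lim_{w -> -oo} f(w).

√(5)

For large |w|, √(5*w^2 + 3*w - 4) ≈ √5·|w| and the denominator ≈ -w.
Since w → −∞, |w| = −w, giving −√5/(-1) = √(5).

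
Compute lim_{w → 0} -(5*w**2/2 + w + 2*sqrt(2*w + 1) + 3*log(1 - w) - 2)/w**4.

Substitution gives 0/0 (the numerator vanishes to order 4).
Expand each term to order w^4: the coefficient of w^4 in 2·√(1 + 2w) is -5/4 and in 3·ln(1 - w) is -3/4.
Lower-order terms cancel with the polynomial part, so the numerator is (-2)·w^4 + o(w^4), and the limit is (-2)/(-1) = 2.

2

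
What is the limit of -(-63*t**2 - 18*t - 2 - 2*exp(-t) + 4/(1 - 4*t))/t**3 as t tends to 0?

-769/3

Substitution gives 0/0 (the numerator vanishes to order 3).
Expand each term to order t^3: the coefficient of t^3 in -2·e^(-t) is 1/3 and in 4·1/(1 - 4t) is 256.
Lower-order terms cancel with the polynomial part, so the numerator is (769/3)·t^3 + o(t^3), and the limit is (769/3)/(-1) = -769/3.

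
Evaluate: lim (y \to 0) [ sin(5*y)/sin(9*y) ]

Substitution gives 0/0.
Divide numerator and denominator by y: sin(5y)/y → 5 and sin(9y)/y → 9, so the limit is 1·5/9 = 5/9.

5/9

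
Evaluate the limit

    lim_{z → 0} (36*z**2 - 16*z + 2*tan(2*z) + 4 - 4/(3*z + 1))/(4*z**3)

85/3

Substitution gives 0/0; apply L'Hôpital's rule 3 times.
After differentiating numerator and denominator 3 times the quotient is (96*tan(2*z)^2/cos(2*z)^2 + 32/cos(2*z)^2 + 648/(3*z + 1)^4)/(24); at z = 0 this is 85/3.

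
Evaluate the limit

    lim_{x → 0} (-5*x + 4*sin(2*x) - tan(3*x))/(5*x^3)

Substitution gives 0/0; apply L'Hôpital's rule 3 times.
After differentiating numerator and denominator 3 times the quotient is (-32*cos(2*x) - 162*tan(3*x)^4 - 216*tan(3*x)^2 - 54)/(30); at x = 0 this is -43/15.

-43/15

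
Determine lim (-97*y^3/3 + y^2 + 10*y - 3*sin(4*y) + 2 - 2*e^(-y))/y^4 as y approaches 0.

Substitution gives 0/0; apply L'Hôpital's rule 4 times.
After differentiating numerator and denominator 4 times the quotient is (-768*sin(4*y) - 2*e^(-y))/(24); at y = 0 this is -1/12.

-1/12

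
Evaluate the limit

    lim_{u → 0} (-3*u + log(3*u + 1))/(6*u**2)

-3/4

Direct substitution gives 0/0.
Apply L'Hôpital: lim (-3 + 3/(3*u + 1))/(12*u), still 0/0.
After 2 applications of L'Hôpital's rule the quotient is (-9/(3*u + 1)^2)/(12); substituting u = 0 gives -3/4.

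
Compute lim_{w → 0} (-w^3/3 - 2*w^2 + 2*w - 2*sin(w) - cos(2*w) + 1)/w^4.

Substitution gives 0/0 (the numerator vanishes to order 4).
Expand each term to order w^4: the coefficient of w^4 in −cos(2w) is -2/3 and in -2·sin(w) is 0.
Lower-order terms cancel with the polynomial part, so the numerator is (-2/3)·w^4 + o(w^4), and the limit is (-2/3)/(1) = -2/3.

-2/3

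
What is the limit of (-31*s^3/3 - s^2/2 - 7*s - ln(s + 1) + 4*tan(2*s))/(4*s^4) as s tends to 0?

Substitution gives 0/0 (the numerator vanishes to order 4).
Expand each term to order s^4: the coefficient of s^4 in −ln(1 + s) is 1/4 and in 4·tan(2s) is 0.
Lower-order terms cancel with the polynomial part, so the numerator is (1/4)·s^4 + o(s^4), and the limit is (1/4)/(4) = 1/16.

1/16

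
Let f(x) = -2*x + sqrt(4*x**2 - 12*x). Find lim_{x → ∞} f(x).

This has the form ∞ − ∞. Multiply and divide by the conjugate √(4*x^2 - 12*x) + 2x.
That gives (-12x) / (√(4*x^2 - 12*x) + 2x).
Divide numerator and denominator by x: the limit is -12/(2·2) = -3.

-3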